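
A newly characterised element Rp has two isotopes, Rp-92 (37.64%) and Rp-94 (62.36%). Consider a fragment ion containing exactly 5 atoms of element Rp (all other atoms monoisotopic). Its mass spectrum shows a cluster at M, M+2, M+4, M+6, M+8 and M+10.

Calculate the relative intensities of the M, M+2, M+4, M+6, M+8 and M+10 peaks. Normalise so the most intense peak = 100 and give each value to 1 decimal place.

Each Rp atom is independently Rp-92 (p = 0.3764) or Rp-94 (q = 0.6236); the cluster is the binomial expansion (p + q)^5.
P(M) = 0.3764^5 = 0.007555
P(M+2) = 5 × 0.3764^4 × 0.6236^1 = 0.062586
P(M+4) = 10 × 0.3764^3 × 0.6236^2 = 0.207377
P(M+6) = 10 × 0.3764^2 × 0.6236^3 = 0.343572
P(M+8) = 5 × 0.3764^1 × 0.6236^4 = 0.284606
P(M+10) = 0.6236^5 = 0.094304
The M+6 peak is largest (0.343572); scaling to 100 gives 2.2 : 18.2 : 60.4 : 100.0 : 82.8 : 27.4.

2.2 : 18.2 : 60.4 : 100.0 : 82.8 : 27.4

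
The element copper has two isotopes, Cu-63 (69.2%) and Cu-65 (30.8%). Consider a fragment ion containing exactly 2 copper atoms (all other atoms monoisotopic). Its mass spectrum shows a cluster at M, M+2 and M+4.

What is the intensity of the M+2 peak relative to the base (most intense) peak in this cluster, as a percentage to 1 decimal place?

(0.692 + 0.308)^2 gives M 0.4789, M+2 0.4263, M+4 0.0949; the largest is M.
P(M) = C(2,0) × 0.692^2 × 0.308^0 = 1 × 0.478864 × 1.0000 = 0.478864 (base)
P(M+2) = C(2,1) × 0.692^1 × 0.308^1 = 2 × 0.6920 × 0.3080 = 0.426272
Relative intensity = 0.426272 / 0.478864 × 100 = 89.0

89.0%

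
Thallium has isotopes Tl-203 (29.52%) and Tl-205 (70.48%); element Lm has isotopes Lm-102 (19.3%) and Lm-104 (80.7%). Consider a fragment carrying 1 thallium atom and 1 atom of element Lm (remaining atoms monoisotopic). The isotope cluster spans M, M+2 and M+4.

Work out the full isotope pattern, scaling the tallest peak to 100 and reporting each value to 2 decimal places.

Thallium pattern (n=1): 0.2952 : 0.7048
Element Lm pattern (n=1): 0.1930 : 0.8070
Convolve the two distributions (both contribute in 2-u steps):
  M: 0.2952×0.1930 = 0.056974
  M+2: 0.2952×0.8070 + 0.7048×0.1930 = 0.374253
  M+4: 0.7048×0.8070 = 0.568774
Scale to base peak (0.568774) = 100: 10.02 : 65.80 : 100.00

10.02 : 65.80 : 100.00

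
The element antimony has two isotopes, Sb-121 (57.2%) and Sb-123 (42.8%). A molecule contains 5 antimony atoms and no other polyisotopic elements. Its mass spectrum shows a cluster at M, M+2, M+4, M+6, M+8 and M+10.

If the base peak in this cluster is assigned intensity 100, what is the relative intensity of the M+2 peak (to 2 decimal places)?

(0.572 + 0.428)^5 gives M 0.0612, M+2 0.2291, M+4 0.3428, M+6 0.2565, M+8 0.0960, M+10 0.0144; the largest is M+4.
P(M+4) = C(5,2) × 0.572^3 × 0.428^2 = 10 × 0.18714925 × 0.183184 = 0.342827 (base)
P(M+2) = C(5,1) × 0.572^4 × 0.428^1 = 5 × 0.10704937 × 0.4280 = 0.229086
Relative intensity = 0.229086 / 0.342827 × 100 = 66.82

66.82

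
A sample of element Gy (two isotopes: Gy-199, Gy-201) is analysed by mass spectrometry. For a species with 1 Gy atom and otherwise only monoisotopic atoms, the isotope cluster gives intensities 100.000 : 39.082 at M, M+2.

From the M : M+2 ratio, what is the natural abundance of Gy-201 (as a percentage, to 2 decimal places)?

28.10%

Let p = fractional abundance of Gy-199. I(M+2)/I(M) = [C(1,1)·p^0·(1−p)] / p^1 = 1·(1−p)/p = 39.082/100.000 = 0.3908
(1−p)/p = 0.3908/1 = 0.3908  ⇒  p = 1/(1 + 0.3908) = 0.7190
Gy-199: 71.90%, Gy-201: 28.10%.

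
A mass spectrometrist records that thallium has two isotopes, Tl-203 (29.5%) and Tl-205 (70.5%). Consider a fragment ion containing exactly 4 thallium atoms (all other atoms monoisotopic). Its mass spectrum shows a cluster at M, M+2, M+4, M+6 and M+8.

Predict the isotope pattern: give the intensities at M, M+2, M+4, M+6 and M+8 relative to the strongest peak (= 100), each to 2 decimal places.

Expanding (0.295 + 0.705)^4:
P(M) = 0.295^4 = 0.007573
P(M+2) = 4 × 0.295^3 × 0.705^1 = 0.072396
P(M+4) = 6 × 0.295^2 × 0.705^2 = 0.259522
P(M+6) = 4 × 0.295^1 × 0.705^3 = 0.413475
P(M+8) = 0.705^4 = 0.247034
The M+6 peak is largest (0.413475); scaling to 100 gives 1.83 : 17.51 : 62.77 : 100.00 : 59.75.

1.83 : 17.51 : 62.77 : 100.00 : 59.75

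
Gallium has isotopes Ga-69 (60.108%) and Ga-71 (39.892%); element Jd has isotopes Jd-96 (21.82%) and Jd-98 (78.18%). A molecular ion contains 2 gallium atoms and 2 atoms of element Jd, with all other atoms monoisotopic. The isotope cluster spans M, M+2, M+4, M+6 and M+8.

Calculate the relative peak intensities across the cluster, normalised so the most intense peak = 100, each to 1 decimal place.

Gallium pattern (n=2): 0.36129717 : 0.47956567 : 0.15913717
Element Jd pattern (n=2): 0.04761124 : 0.34117752 : 0.61121124
Convolve the two distributions (both contribute in 2-u steps):
  M: 0.36129717×0.04761124 = 0.017202
  M+2: 0.36129717×0.34117752 + 0.47956567×0.04761124 = 0.146099
  M+4: 0.36129717×0.61121124 + 0.47956567×0.34117752 + 0.15913717×0.04761124 = 0.392023
  M+6: 0.47956567×0.61121124 + 0.15913717×0.34117752 = 0.347410
  M+8: 0.15913717×0.61121124 = 0.097266
Scale to base peak (0.392023) = 100: 4.4 : 37.3 : 100.0 : 88.6 : 24.8

4.4 : 37.3 : 100.0 : 88.6 : 24.8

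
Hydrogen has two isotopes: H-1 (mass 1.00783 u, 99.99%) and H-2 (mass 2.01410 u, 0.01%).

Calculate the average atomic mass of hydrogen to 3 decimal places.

1.008 u

The abundance-weighted mean is 0.9999 × 1.00783 + 0.0001 × 2.01410
= 1.007729 + 0.000201 = 1.007930 u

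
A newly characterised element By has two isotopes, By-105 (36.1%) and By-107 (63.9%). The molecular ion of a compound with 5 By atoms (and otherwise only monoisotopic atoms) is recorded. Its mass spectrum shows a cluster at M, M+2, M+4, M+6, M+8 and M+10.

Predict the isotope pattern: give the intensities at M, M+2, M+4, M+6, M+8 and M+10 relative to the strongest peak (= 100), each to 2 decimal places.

Each By atom is independently By-105 (p = 0.361) or By-107 (q = 0.639); the cluster is the binomial expansion (p + q)^5.
P(M) = 0.361^5 = 0.006131
P(M+2) = 5 × 0.361^4 × 0.639^1 = 0.054262
P(M+4) = 10 × 0.361^3 × 0.639^2 = 0.192098
P(M+6) = 10 × 0.361^2 × 0.639^3 = 0.340030
P(M+8) = 5 × 0.361^1 × 0.639^4 = 0.300941
P(M+10) = 0.639^5 = 0.106538
The M+6 peak is largest (0.340030); scaling to 100 gives 1.80 : 15.96 : 56.49 : 100.00 : 88.50 : 31.33.

1.80 : 15.96 : 56.49 : 100.00 : 88.50 : 31.33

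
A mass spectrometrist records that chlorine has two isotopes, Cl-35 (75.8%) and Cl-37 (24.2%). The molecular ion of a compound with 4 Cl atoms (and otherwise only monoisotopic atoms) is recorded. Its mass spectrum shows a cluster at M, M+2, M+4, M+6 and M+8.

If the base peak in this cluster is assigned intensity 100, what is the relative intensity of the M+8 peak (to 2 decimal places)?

(0.758 + 0.242)^4 gives M 0.3301, M+2 0.4216, M+4 0.2019, M+6 0.0430, M+8 0.0034; the largest is M+2.
P(M+2) = C(4,1) × 0.758^3 × 0.242^1 = 4 × 0.43551951 × 0.2420 = 0.421583 (base)
P(M+8) = C(4,4) × 0.758^0 × 0.242^4 = 1 × 1.0000 × 0.00342974 = 0.003430
Relative intensity = 0.003430 / 0.421583 × 100 = 0.81

0.81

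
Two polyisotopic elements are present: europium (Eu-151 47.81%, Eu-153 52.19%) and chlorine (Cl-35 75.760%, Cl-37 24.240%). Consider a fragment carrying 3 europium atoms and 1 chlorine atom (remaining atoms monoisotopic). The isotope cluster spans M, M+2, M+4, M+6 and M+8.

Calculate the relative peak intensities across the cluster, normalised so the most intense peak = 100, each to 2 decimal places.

21.63 : 77.76 : 100.00 : 52.88 : 9.00

Europium pattern (n=3): 0.10928391 : 0.3578871 : 0.39067407 : 0.14215492
Chlorine pattern (n=1): 0.7576 : 0.2424
Convolve the two distributions (both contribute in 2-u steps):
  M: 0.10928391×0.7576 = 0.082793
  M+2: 0.10928391×0.2424 + 0.3578871×0.7576 = 0.297626
  M+4: 0.3578871×0.2424 + 0.39067407×0.7576 = 0.382727
  M+6: 0.39067407×0.2424 + 0.14215492×0.7576 = 0.202396
  M+8: 0.14215492×0.2424 = 0.034458
Scale to base peak (0.382727) = 100: 21.63 : 77.76 : 100.00 : 52.88 : 9.00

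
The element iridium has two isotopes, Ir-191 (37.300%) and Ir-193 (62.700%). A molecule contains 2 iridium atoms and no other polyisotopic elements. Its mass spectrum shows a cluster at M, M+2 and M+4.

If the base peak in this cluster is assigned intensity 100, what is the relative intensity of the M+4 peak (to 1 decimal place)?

Binomial terms of (0.37300 + 0.62700)^2: M 0.1391, M+2 0.4677, M+4 0.3931 → M+2 is the base peak.
P(M+2) = C(2,1) × 0.37300^1 × 0.62700^1 = 2 × 0.3730 × 0.6270 = 0.467742 (base)
P(M+4) = C(2,2) × 0.37300^0 × 0.62700^2 = 1 × 1.0000 × 0.393129 = 0.393129
Relative intensity = 0.393129 / 0.467742 × 100 = 84.0

84.0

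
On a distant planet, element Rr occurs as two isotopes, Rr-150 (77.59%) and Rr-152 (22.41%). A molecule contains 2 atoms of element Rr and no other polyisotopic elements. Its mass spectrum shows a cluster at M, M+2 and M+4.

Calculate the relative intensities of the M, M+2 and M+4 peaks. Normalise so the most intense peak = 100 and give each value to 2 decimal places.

100.00 : 57.77 : 8.34

Expanding (0.7759 + 0.2241)^2:
P(M) = 0.7759^2 = 0.602021
P(M+2) = 2 × 0.7759^1 × 0.2241^1 = 0.347758
P(M+4) = 0.2241^2 = 0.050221
The M peak is largest (0.602021); scaling to 100 gives 100.00 : 57.77 : 8.34.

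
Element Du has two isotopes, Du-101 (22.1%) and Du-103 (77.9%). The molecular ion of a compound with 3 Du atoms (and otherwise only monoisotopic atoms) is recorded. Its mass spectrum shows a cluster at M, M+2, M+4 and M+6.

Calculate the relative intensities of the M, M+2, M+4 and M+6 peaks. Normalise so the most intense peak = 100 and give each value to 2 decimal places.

The 3 Du atoms are independent, so intensities follow the terms of (0.221 + 0.779)^3.
P(M) = 0.221^3 = 0.010794
P(M+2) = 3 × 0.221^2 × 0.779^1 = 0.114141
P(M+4) = 3 × 0.221^1 × 0.779^2 = 0.402336
P(M+6) = 0.779^3 = 0.472729
The M+6 peak is largest (0.472729); scaling to 100 gives 2.28 : 24.15 : 85.11 : 100.00.

2.28 : 24.15 : 85.11 : 100.00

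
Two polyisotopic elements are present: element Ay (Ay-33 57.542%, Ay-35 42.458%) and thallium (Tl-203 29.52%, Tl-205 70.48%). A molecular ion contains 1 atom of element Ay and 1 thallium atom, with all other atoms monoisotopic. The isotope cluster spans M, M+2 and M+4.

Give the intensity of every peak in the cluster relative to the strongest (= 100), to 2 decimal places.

Element Ay pattern (n=1): 0.57542 : 0.42458
Thallium pattern (n=1): 0.2952 : 0.7048
Convolve the two distributions (both contribute in 2-u steps):
  M: 0.57542×0.2952 = 0.169864
  M+2: 0.57542×0.7048 + 0.42458×0.2952 = 0.530892
  M+4: 0.42458×0.7048 = 0.299244
Scale to base peak (0.530892) = 100: 32.00 : 100.00 : 56.37

32.00 : 100.00 : 56.37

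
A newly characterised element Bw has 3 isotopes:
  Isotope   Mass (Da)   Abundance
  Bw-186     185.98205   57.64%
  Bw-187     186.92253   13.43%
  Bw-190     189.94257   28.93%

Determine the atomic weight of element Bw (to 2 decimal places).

Weight each isotope mass by its fractional abundance: 0.5764 × 185.98205 + 0.1343 × 186.92253 + 0.2893 × 189.94257
= 107.200054 + 25.103696 + 54.950386 = 187.254136 Da

187.25 Da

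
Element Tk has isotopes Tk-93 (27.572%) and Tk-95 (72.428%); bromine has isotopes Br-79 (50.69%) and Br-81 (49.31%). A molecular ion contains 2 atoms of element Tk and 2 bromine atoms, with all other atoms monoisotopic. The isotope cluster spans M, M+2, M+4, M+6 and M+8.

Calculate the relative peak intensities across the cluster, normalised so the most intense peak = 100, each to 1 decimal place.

5.4 : 39.1 : 98.2 : 100.0 : 35.5

Element Tk pattern (n=2): 0.07602152 : 0.39939696 : 0.52458152
Bromine pattern (n=2): 0.25694761 : 0.49990478 : 0.24314761
Convolve the two distributions (both contribute in 2-u steps):
  M: 0.07602152×0.25694761 = 0.019534
  M+2: 0.07602152×0.49990478 + 0.39939696×0.25694761 = 0.140628
  M+4: 0.07602152×0.24314761 + 0.39939696×0.49990478 + 0.52458152×0.25694761 = 0.352935
  M+6: 0.39939696×0.24314761 + 0.52458152×0.49990478 = 0.359353
  M+8: 0.52458152×0.24314761 = 0.127551
Scale to base peak (0.359353) = 100: 5.4 : 39.1 : 98.2 : 100.0 : 35.5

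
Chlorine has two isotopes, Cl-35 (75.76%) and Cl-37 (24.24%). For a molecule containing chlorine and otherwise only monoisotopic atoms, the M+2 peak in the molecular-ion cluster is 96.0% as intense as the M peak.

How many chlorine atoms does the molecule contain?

3

With n Cl atoms, P(M+2)/P(M) = C(n,1)·p^(n−1)q / p^n = n·q/p = n · 0.2424/0.7576.
n = 0.960 × 0.7576/0.2424 = 3.00 ≈ 3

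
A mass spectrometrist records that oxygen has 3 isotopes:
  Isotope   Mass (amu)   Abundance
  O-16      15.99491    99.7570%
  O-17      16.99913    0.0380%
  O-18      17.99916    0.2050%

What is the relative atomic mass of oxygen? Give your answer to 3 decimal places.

15.999 amu

Average mass = Σ (abundance × isotope mass) = 0.997570 × 15.99491 + 0.000380 × 16.99913 + 0.002050 × 17.99916
= 15.956042 + 0.006460 + 0.036898 = 15.999400 amu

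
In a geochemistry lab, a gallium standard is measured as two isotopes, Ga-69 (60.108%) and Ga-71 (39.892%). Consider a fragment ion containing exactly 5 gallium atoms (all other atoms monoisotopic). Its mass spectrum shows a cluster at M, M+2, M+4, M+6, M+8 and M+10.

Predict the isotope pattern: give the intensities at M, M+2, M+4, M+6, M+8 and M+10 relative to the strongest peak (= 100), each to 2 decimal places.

22.70 : 75.34 : 100.00 : 66.37 : 22.02 : 2.92

Each Ga atom is independently Ga-69 (p = 0.60108) or Ga-71 (q = 0.39892); the cluster is the binomial expansion (p + q)^5.
P(M) = 0.60108^5 = 0.078462
P(M+2) = 5 × 0.60108^4 × 0.39892^1 = 0.260366
P(M+4) = 10 × 0.60108^3 × 0.39892^2 = 0.345596
P(M+6) = 10 × 0.60108^2 × 0.39892^3 = 0.229362
P(M+8) = 5 × 0.60108^1 × 0.39892^4 = 0.076111
P(M+10) = 0.39892^5 = 0.010103
The M+4 peak is largest (0.345596); scaling to 100 gives 22.70 : 75.34 : 100.00 : 66.37 : 22.02 : 2.92.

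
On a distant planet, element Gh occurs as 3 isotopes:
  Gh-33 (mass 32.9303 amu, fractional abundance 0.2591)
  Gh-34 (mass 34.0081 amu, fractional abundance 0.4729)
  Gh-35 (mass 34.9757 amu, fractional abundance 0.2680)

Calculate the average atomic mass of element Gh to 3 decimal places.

33.988 amu

Ar = Σ fᵢ·mᵢ = 0.2591 × 32.9303 + 0.4729 × 34.0081 + 0.2680 × 34.9757
= 8.53224 + 16.08243 + 9.37349 = 33.98816 amu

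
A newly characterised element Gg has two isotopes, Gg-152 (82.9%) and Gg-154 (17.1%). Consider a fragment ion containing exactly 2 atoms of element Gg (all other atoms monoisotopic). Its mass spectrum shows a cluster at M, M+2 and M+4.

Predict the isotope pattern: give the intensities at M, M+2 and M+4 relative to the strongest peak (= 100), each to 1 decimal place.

100.0 : 41.3 : 4.3

The 2 Gg atoms are independent, so intensities follow the terms of (0.829 + 0.171)^2.
P(M) = 0.829^2 = 0.687241
P(M+2) = 2 × 0.829^1 × 0.171^1 = 0.283518
P(M+4) = 0.171^2 = 0.029241
The M peak is largest (0.687241); scaling to 100 gives 100.0 : 41.3 : 4.3.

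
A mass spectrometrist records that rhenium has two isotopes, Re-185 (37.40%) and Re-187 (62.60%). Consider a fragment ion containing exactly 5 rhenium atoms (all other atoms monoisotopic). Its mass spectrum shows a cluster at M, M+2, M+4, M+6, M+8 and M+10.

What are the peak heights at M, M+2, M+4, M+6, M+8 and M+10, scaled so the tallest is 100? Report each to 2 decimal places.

2.13 : 17.85 : 59.74 : 100.00 : 83.69 : 28.02

Expanding (0.3740 + 0.6260)^5:
P(M) = 0.3740^5 = 0.007317
P(M+2) = 5 × 0.3740^4 × 0.6260^1 = 0.061239
P(M+4) = 10 × 0.3740^3 × 0.6260^2 = 0.205005
P(M+6) = 10 × 0.3740^2 × 0.6260^3 = 0.343136
P(M+8) = 5 × 0.3740^1 × 0.6260^4 = 0.287170
P(M+10) = 0.6260^5 = 0.096133
The M+6 peak is largest (0.343136); scaling to 100 gives 2.13 : 17.85 : 59.74 : 100.00 : 83.69 : 28.02.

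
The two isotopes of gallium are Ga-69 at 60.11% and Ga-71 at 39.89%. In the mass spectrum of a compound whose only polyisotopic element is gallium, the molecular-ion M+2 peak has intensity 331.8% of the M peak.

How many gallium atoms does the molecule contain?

5

For n independent Ga atoms, I(M+2)/I(M) = n · (abundance Ga-71) / (abundance Ga-69) = n · 0.3989/0.6011.
n = 3.318 × 0.6011/0.3989 = 5.00 ≈ 5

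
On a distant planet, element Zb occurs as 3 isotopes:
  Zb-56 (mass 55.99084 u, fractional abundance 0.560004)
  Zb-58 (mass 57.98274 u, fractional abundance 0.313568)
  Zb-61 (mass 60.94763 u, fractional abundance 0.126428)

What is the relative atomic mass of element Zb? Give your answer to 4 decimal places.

57.2421 u

Weight each isotope mass by its fractional abundance: 0.560004 × 55.99084 + 0.313568 × 57.98274 + 0.126428 × 60.94763
= 31.355094 + 18.181532 + 7.705487 = 57.242113 u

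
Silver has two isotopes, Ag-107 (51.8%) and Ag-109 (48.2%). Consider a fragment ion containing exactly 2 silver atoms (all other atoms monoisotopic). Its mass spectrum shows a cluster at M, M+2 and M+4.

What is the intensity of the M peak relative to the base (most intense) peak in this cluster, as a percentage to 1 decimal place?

53.7%

Term probabilities: M 0.2683, M+2 0.4994, M+4 0.2323. Base peak = M+2.
P(M+2) = C(2,1) × 0.518^1 × 0.482^1 = 2 × 0.5180 × 0.4820 = 0.499352 (base)
P(M) = C(2,0) × 0.518^2 × 0.482^0 = 1 × 0.268324 × 1.0000 = 0.268324
Relative intensity = 0.268324 / 0.499352 × 100 = 53.7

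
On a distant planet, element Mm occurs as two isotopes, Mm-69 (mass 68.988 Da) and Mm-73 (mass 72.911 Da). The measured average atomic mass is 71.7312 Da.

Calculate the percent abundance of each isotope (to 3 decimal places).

Let x be the fractional abundance of Mm-69; then Mm-73 has abundance 1 − x.
68.988·x + 72.911·(1 − x) = 71.7312
(68.988 − 72.911)·x = 71.7312 − 72.911
x = -1.1798 / -3.923 = 0.30074 → 30.074% Mm-69, 69.926% Mm-73.

Mm-69: 30.074%, Mm-73: 69.926%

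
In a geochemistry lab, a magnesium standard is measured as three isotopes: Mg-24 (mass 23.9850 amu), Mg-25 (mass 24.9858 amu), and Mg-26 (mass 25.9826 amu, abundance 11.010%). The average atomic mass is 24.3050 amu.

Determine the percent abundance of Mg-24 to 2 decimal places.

The remaining 88.990% is split between Mg-24 (fraction x) and Mg-25 (fraction 0.88990 − x).
Substituting: 23.9850x + 24.9858(0.88990 − x) = 21.44431574
(23.9850 − 24.9858)x = -0.79054768  ⇒  x = 0.78992, y = 0.09998
Mg-24: 78.99%, Mg-25: 10.00%.

78.99%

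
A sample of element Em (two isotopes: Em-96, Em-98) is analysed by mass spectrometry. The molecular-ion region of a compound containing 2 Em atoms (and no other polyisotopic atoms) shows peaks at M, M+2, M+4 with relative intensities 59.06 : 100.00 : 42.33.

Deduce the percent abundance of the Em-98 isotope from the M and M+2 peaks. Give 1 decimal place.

Write p for the Em-96 fraction. I(M+2)/I(M) = [C(2,1)·p^1·(1−p)] / p^2 = 2·(1−p)/p = 100.00/59.06 = 1.6932
(1−p)/p = 1.6932/2 = 0.8466  ⇒  p = 1/(1 + 0.8466) = 0.5415
Em-96: 54.2%, Em-98: 45.8%.

45.8%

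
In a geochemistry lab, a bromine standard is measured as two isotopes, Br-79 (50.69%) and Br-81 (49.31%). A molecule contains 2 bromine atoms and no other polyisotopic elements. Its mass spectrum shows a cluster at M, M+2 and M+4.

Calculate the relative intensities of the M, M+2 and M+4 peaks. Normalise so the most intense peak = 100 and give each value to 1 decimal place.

51.4 : 100.0 : 48.6

Expanding (0.5069 + 0.4931)^2:
P(M) = 0.5069^2 = 0.256948
P(M+2) = 2 × 0.5069^1 × 0.4931^1 = 0.499905
P(M+4) = 0.4931^2 = 0.243148
The M+2 peak is largest (0.499905); scaling to 100 gives 51.4 : 100.0 : 48.6.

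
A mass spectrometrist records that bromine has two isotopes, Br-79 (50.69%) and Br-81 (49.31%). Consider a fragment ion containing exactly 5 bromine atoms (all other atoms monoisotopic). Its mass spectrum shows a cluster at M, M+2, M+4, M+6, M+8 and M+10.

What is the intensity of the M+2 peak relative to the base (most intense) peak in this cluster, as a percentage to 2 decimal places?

51.40%

Term probabilities: M 0.0335, M+2 0.1628, M+4 0.3167, M+6 0.3081, M+8 0.1498, M+10 0.0292. Base peak = M+4.
P(M+4) = C(5,2) × 0.5069^3 × 0.4931^2 = 10 × 0.13024674 × 0.24314761 = 0.316692 (base)
P(M+2) = C(5,1) × 0.5069^4 × 0.4931^1 = 5 × 0.06602207 × 0.4931 = 0.162777
Relative intensity = 0.162777 / 0.316692 × 100 = 51.40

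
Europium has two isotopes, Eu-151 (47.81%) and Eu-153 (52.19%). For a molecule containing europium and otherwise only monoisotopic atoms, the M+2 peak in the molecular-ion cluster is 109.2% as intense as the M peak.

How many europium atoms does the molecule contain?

1

For n independent Eu atoms, I(M+2)/I(M) = n · (abundance Eu-153) / (abundance Eu-151) = n · 0.5219/0.4781.
n = 1.092 × 0.4781/0.5219 = 1.00 ≈ 1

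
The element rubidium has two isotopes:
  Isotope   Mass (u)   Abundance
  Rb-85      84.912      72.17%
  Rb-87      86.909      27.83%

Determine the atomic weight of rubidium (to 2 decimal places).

85.47 u

Average mass = Σ (abundance × isotope mass) = 0.7217 × 84.912 + 0.2783 × 86.909
= 61.2810 + 24.1868 = 85.4678 u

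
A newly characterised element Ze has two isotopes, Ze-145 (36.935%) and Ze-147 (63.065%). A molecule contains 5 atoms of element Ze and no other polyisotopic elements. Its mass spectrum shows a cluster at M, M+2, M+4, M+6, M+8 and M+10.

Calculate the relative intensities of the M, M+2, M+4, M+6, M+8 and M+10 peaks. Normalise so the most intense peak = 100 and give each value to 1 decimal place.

The 5 Ze atoms are independent, so intensities follow the terms of (0.36935 + 0.63065)^5.
P(M) = 0.36935^5 = 0.006874
P(M+2) = 5 × 0.36935^4 × 0.63065^1 = 0.058683
P(M+4) = 10 × 0.36935^3 × 0.63065^2 = 0.200397
P(M+6) = 10 × 0.36935^2 × 0.63065^3 = 0.342170
P(M+8) = 5 × 0.36935^1 × 0.63065^4 = 0.292120
P(M+10) = 0.63065^5 = 0.099757
The M+6 peak is largest (0.342170); scaling to 100 gives 2.0 : 17.2 : 58.6 : 100.0 : 85.4 : 29.2.

2.0 : 17.2 : 58.6 : 100.0 : 85.4 : 29.2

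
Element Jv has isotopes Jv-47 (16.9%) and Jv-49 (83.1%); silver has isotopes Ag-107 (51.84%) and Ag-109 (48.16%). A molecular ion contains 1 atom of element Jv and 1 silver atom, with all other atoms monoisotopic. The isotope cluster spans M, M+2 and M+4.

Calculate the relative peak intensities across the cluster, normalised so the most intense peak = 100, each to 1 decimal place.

Element Jv pattern (n=1): 0.1690 : 0.8310
Silver pattern (n=1): 0.5184 : 0.4816
Convolve the two distributions (both contribute in 2-u steps):
  M: 0.1690×0.5184 = 0.087610
  M+2: 0.1690×0.4816 + 0.8310×0.5184 = 0.512181
  M+4: 0.8310×0.4816 = 0.400210
Scale to base peak (0.512181) = 100: 17.1 : 100.0 : 78.1

17.1 : 100.0 : 78.1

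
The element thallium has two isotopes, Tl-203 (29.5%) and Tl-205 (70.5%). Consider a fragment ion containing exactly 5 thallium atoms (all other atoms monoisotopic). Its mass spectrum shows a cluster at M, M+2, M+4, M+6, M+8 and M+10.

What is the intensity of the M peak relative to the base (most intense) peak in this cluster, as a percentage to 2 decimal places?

0.61%

(0.295 + 0.705)^5 gives M 0.0022, M+2 0.0267, M+4 0.1276, M+6 0.3049, M+8 0.3644, M+10 0.1742; the largest is M+8.
P(M+8) = C(5,4) × 0.295^1 × 0.705^4 = 5 × 0.2950 × 0.24703385 = 0.364375 (base)
P(M) = C(5,0) × 0.295^5 × 0.705^0 = 1 × 0.00223414 × 1.0000 = 0.002234
Relative intensity = 0.002234 / 0.364375 × 100 = 0.61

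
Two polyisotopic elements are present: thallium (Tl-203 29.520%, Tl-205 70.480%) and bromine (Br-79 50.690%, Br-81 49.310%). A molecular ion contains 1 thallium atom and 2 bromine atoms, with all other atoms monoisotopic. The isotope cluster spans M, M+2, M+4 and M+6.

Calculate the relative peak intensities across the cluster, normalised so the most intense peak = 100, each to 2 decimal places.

Thallium pattern (n=1): 0.2952 : 0.7048
Bromine pattern (n=2): 0.25694761 : 0.49990478 : 0.24314761
Convolve the two distributions (both contribute in 2-u steps):
  M: 0.2952×0.25694761 = 0.075851
  M+2: 0.2952×0.49990478 + 0.7048×0.25694761 = 0.328669
  M+4: 0.2952×0.24314761 + 0.7048×0.49990478 = 0.424110
  M+6: 0.7048×0.24314761 = 0.171370
Scale to base peak (0.424110) = 100: 17.88 : 77.50 : 100.00 : 40.41

17.88 : 77.50 : 100.00 : 40.41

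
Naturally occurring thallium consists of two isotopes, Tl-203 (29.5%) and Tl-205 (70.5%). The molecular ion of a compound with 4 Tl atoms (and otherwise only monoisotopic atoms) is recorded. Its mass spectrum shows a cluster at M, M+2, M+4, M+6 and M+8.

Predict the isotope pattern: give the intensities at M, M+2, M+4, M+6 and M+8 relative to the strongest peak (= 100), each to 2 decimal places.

Expanding (0.295 + 0.705)^4:
P(M) = 0.295^4 = 0.007573
P(M+2) = 4 × 0.295^3 × 0.705^1 = 0.072396
P(M+4) = 6 × 0.295^2 × 0.705^2 = 0.259522
P(M+6) = 4 × 0.295^1 × 0.705^3 = 0.413475
P(M+8) = 0.705^4 = 0.247034
The M+6 peak is largest (0.413475); scaling to 100 gives 1.83 : 17.51 : 62.77 : 100.00 : 59.75.

1.83 : 17.51 : 62.77 : 100.00 : 59.75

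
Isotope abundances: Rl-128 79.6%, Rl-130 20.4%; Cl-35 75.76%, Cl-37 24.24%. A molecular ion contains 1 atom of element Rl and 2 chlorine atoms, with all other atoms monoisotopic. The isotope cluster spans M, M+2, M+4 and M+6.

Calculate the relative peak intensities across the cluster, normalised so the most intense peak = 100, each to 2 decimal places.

Element Rl pattern (n=1): 0.7960 : 0.2040
Chlorine pattern (n=2): 0.57395776 : 0.36728448 : 0.05875776
Convolve the two distributions (both contribute in 2-u steps):
  M: 0.7960×0.57395776 = 0.456870
  M+2: 0.7960×0.36728448 + 0.2040×0.57395776 = 0.409446
  M+4: 0.7960×0.05875776 + 0.2040×0.36728448 = 0.121697
  M+6: 0.2040×0.05875776 = 0.011987
Scale to base peak (0.456870) = 100: 100.00 : 89.62 : 26.64 : 2.62

100.00 : 89.62 : 26.64 : 2.62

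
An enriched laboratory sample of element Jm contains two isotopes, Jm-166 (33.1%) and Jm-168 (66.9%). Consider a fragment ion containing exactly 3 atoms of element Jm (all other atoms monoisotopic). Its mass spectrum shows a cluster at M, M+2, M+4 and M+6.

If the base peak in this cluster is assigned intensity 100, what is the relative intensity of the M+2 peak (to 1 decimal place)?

Term probabilities: M 0.0363, M+2 0.2199, M+4 0.4444, M+6 0.2994. Base peak = M+4.
P(M+4) = C(3,2) × 0.331^1 × 0.669^2 = 3 × 0.3310 × 0.447561 = 0.444428 (base)
P(M+2) = C(3,1) × 0.331^2 × 0.669^1 = 3 × 0.109561 × 0.6690 = 0.219889
Relative intensity = 0.219889 / 0.444428 × 100 = 49.5

49.5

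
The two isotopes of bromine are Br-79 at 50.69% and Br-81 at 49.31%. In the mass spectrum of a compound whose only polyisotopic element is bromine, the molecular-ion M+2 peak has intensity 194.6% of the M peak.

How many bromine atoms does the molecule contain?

The M+2/M ratio from n Br atoms is n · q/p = n · 0.4931/0.5069.
n = 1.946 × 0.5069/0.4931 = 2.00 ≈ 2

2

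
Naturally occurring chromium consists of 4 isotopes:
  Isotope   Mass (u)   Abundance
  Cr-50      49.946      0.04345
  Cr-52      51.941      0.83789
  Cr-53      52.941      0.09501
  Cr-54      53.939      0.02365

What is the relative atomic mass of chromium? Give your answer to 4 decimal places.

51.9966 u

Average mass = Σ (abundance × isotope mass) = 0.04345 × 49.946 + 0.83789 × 51.941 + 0.09501 × 52.941 + 0.02365 × 53.939
= 2.17015 + 43.52084 + 5.02992 + 1.27566 = 51.99657 u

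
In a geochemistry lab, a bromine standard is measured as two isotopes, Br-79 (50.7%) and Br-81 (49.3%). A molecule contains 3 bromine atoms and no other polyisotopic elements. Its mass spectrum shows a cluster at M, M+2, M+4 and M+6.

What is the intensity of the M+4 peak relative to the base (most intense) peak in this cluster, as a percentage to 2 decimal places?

(0.507 + 0.493)^3 gives M 0.1303, M+2 0.3802, M+4 0.3697, M+6 0.1198; the largest is M+2.
P(M+2) = C(3,1) × 0.507^2 × 0.493^1 = 3 × 0.257049 × 0.4930 = 0.380175 (base)
P(M+4) = C(3,2) × 0.507^1 × 0.493^2 = 3 × 0.5070 × 0.243049 = 0.369678
Relative intensity = 0.369678 / 0.380175 × 100 = 97.24

97.24%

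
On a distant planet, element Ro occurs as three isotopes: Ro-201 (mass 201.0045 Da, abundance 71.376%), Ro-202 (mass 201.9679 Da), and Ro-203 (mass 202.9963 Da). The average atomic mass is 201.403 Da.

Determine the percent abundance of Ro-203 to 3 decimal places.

11.935%

Let x and y be the fractions of Ro-202 and Ro-203. Then x + y = 1 − 0.71376 = 0.28624 and 201.9679x + 202.9963y = 201.403 − 0.71376×201.0045 = 57.93402808.
Substituting: 201.9679x + 202.9963(0.28624 − x) = 57.93402808
(201.9679 − 202.9963)x = -0.171632832  ⇒  x = 0.16689, y = 0.11935
Ro-202: 16.689%, Ro-203: 11.935%.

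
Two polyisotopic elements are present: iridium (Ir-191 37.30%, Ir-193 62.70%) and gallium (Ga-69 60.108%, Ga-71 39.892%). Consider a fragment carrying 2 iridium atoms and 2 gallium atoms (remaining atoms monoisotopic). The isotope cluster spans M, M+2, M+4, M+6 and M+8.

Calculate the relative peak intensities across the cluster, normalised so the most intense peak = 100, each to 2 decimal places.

Iridium pattern (n=2): 0.139129 : 0.467742 : 0.393129
Gallium pattern (n=2): 0.36129717 : 0.47956567 : 0.15913717
Convolve the two distributions (both contribute in 2-u steps):
  M: 0.139129×0.36129717 = 0.050267
  M+2: 0.139129×0.47956567 + 0.467742×0.36129717 = 0.235715
  M+4: 0.139129×0.15913717 + 0.467742×0.47956567 + 0.393129×0.36129717 = 0.388490
  M+6: 0.467742×0.15913717 + 0.393129×0.47956567 = 0.262966
  M+8: 0.393129×0.15913717 = 0.062561
Scale to base peak (0.388490) = 100: 12.94 : 60.67 : 100.00 : 67.69 : 16.10

12.94 : 60.67 : 100.00 : 67.69 : 16.10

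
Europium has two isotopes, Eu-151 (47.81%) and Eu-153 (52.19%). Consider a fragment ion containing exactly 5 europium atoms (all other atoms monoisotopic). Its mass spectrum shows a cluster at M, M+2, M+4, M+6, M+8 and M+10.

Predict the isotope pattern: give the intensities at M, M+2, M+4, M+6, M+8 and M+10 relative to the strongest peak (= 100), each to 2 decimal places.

7.69 : 41.96 : 91.61 : 100.00 : 54.58 : 11.92

Expanding (0.4781 + 0.5219)^5:
P(M) = 0.4781^5 = 0.024980
P(M+2) = 5 × 0.4781^4 × 0.5219^1 = 0.136343
P(M+4) = 10 × 0.4781^3 × 0.5219^2 = 0.297667
P(M+6) = 10 × 0.4781^2 × 0.5219^3 = 0.324937
P(M+8) = 5 × 0.4781^1 × 0.5219^4 = 0.177353
P(M+10) = 0.5219^5 = 0.038720
The M+6 peak is largest (0.324937); scaling to 100 gives 7.69 : 41.96 : 91.61 : 100.00 : 54.58 : 11.92.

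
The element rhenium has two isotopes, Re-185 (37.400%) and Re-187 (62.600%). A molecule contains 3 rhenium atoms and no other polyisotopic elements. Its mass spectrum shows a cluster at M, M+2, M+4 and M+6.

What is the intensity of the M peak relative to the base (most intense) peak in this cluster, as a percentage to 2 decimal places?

11.90%

Binomial terms of (0.37400 + 0.62600)^3: M 0.0523, M+2 0.2627, M+4 0.4397, M+6 0.2453 → M+4 is the base peak.
P(M+4) = C(3,2) × 0.37400^1 × 0.62600^2 = 3 × 0.3740 × 0.391876 = 0.439685 (base)
P(M) = C(3,0) × 0.37400^3 × 0.62600^0 = 1 × 0.05231362 × 1.0000 = 0.052314
Relative intensity = 0.052314 / 0.439685 × 100 = 11.90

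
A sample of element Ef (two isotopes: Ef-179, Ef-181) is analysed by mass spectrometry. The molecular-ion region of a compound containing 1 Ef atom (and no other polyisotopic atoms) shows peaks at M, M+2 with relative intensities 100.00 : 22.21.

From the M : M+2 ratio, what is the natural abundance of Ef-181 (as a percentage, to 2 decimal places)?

Write p for the Ef-179 fraction. I(M+2)/I(M) = [C(1,1)·p^0·(1−p)] / p^1 = 1·(1−p)/p = 22.21/100.00 = 0.2221
(1−p)/p = 0.2221/1 = 0.2221  ⇒  p = 1/(1 + 0.2221) = 0.8183
Ef-179: 81.83%, Ef-181: 18.17%.

18.17%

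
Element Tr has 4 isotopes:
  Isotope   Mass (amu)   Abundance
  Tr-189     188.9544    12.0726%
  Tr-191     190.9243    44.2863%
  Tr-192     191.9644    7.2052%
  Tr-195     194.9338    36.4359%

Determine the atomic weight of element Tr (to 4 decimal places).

Ar = Σ fᵢ·mᵢ = 0.120726 × 188.9544 + 0.442863 × 190.9243 + 0.072052 × 191.9644 + 0.364359 × 194.9338
= 22.81171 + 84.55331 + 13.83142 + 71.02588 = 192.22232 amu

192.2223 amu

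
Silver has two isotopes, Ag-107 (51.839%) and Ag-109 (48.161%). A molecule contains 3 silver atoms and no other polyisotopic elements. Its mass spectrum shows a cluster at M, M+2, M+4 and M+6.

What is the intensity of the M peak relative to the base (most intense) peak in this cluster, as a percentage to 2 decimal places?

35.88%

Term probabilities: M 0.1393, M+2 0.3883, M+4 0.3607, M+6 0.1117. Base peak = M+2.
P(M+2) = C(3,1) × 0.51839^2 × 0.48161^1 = 3 × 0.26872819 × 0.48161 = 0.388267 (base)
P(M) = C(3,0) × 0.51839^3 × 0.48161^0 = 1 × 0.13930601 × 1.0000 = 0.139306
Relative intensity = 0.139306 / 0.388267 × 100 = 35.88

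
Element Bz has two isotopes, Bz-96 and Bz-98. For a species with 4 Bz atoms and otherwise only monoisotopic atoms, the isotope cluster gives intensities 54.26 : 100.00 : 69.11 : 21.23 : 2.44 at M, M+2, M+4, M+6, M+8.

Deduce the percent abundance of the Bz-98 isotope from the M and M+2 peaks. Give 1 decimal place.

Write p for the Bz-96 fraction. I(M+2)/I(M) = [C(4,1)·p^3·(1−p)] / p^4 = 4·(1−p)/p = 100.00/54.26 = 1.8430
(1−p)/p = 1.8430/4 = 0.4607  ⇒  p = 1/(1 + 0.4607) = 0.6846
Bz-96: 68.5%, Bz-98: 31.5%.

31.5%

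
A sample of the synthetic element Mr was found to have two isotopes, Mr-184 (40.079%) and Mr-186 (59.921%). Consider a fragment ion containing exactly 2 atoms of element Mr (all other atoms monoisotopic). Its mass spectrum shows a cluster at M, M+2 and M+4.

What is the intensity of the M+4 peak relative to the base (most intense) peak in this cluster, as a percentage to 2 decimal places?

74.75%

(0.40079 + 0.59921)^2 gives M 0.1606, M+2 0.4803, M+4 0.3591; the largest is M+2.
P(M+2) = C(2,1) × 0.40079^1 × 0.59921^1 = 2 × 0.40079 × 0.59921 = 0.480315 (base)
P(M+4) = C(2,2) × 0.40079^0 × 0.59921^2 = 1 × 1.0000 × 0.35905262 = 0.359053
Relative intensity = 0.359053 / 0.480315 × 100 = 74.75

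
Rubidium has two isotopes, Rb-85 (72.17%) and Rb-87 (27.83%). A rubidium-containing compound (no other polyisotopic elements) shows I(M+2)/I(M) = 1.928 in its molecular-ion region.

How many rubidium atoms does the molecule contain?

The M+2/M ratio from n Rb atoms is n · q/p = n · 0.2783/0.7217.
n = 1.928 × 0.7217/0.2783 = 5.00 ≈ 5

5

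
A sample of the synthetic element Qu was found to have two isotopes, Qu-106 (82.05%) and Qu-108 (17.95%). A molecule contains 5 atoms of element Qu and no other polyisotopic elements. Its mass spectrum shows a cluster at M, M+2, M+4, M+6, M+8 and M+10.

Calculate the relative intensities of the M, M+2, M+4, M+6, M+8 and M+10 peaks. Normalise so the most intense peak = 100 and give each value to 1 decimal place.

91.4 : 100.0 : 43.8 : 9.6 : 1.0 : 0.0

Each Qu atom is independently Qu-106 (p = 0.8205) or Qu-108 (q = 0.1795); the cluster is the binomial expansion (p + q)^5.
P(M) = 0.8205^5 = 0.371872
P(M+2) = 5 × 0.8205^4 × 0.1795^1 = 0.406770
P(M+4) = 10 × 0.8205^3 × 0.1795^2 = 0.177977
P(M+6) = 10 × 0.8205^2 × 0.1795^3 = 0.038936
P(M+8) = 5 × 0.8205^1 × 0.1795^4 = 0.004259
P(M+10) = 0.1795^5 = 0.000186
The M+2 peak is largest (0.406770); scaling to 100 gives 91.4 : 100.0 : 43.8 : 9.6 : 1.0 : 0.0.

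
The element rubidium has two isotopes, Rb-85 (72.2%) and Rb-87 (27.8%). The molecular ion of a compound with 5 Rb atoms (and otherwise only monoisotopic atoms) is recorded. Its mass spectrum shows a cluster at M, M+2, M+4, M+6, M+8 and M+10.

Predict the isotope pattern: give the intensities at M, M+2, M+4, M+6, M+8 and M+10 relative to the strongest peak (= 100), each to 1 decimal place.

51.9 : 100.0 : 77.0 : 29.7 : 5.7 : 0.4

Each Rb atom is independently Rb-85 (p = 0.722) or Rb-87 (q = 0.278); the cluster is the binomial expansion (p + q)^5.
P(M) = 0.722^5 = 0.196194
P(M+2) = 5 × 0.722^4 × 0.278^1 = 0.377714
P(M+4) = 10 × 0.722^3 × 0.278^2 = 0.290872
P(M+6) = 10 × 0.722^2 × 0.278^3 = 0.111998
P(M+8) = 5 × 0.722^1 × 0.278^4 = 0.021562
P(M+10) = 0.278^5 = 0.001660
The M+2 peak is largest (0.377714); scaling to 100 gives 51.9 : 100.0 : 77.0 : 29.7 : 5.7 : 0.4.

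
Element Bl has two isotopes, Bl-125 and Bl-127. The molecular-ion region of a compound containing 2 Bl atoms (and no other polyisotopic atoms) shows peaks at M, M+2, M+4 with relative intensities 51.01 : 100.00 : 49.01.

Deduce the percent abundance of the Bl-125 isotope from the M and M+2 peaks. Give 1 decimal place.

Let p = fractional abundance of Bl-125. I(M+2)/I(M) = [C(2,1)·p^1·(1−p)] / p^2 = 2·(1−p)/p = 100.00/51.01 = 1.9604
(1−p)/p = 1.9604/2 = 0.9802  ⇒  p = 1/(1 + 0.9802) = 0.5050
Bl-125: 50.5%, Bl-127: 49.5%.

50.5%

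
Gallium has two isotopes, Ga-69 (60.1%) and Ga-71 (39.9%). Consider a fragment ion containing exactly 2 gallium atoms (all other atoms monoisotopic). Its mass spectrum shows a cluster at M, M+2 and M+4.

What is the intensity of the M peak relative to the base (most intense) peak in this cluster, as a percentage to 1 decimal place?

75.3%

Term probabilities: M 0.3612, M+2 0.4796, M+4 0.1592. Base peak = M+2.
P(M+2) = C(2,1) × 0.601^1 × 0.399^1 = 2 × 0.6010 × 0.3990 = 0.479598 (base)
P(M) = C(2,0) × 0.601^2 × 0.399^0 = 1 × 0.361201 × 1.0000 = 0.361201
Relative intensity = 0.361201 / 0.479598 × 100 = 75.3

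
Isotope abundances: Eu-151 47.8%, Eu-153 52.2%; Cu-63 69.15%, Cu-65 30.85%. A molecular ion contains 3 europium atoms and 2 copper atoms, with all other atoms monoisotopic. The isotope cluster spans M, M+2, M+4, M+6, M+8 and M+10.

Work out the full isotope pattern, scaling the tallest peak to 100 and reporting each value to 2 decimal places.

Europium pattern (n=3): 0.10921535 : 0.35780594 : 0.39074206 : 0.14223665
Copper pattern (n=2): 0.47817225 : 0.4266555 : 0.09517225
Convolve the two distributions (both contribute in 2-u steps):
  M: 0.10921535×0.47817225 = 0.052224
  M+2: 0.10921535×0.4266555 + 0.35780594×0.47817225 = 0.217690
  M+4: 0.10921535×0.09517225 + 0.35780594×0.4266555 + 0.39074206×0.47817225 = 0.349896
  M+6: 0.35780594×0.09517225 + 0.39074206×0.4266555 + 0.14223665×0.47817225 = 0.268779
  M+8: 0.39074206×0.09517225 + 0.14223665×0.4266555 = 0.097874
  M+10: 0.14223665×0.09517225 = 0.013537
Scale to base peak (0.349896) = 100: 14.93 : 62.22 : 100.00 : 76.82 : 27.97 : 3.87

14.93 : 62.22 : 100.00 : 76.82 : 27.97 : 3.87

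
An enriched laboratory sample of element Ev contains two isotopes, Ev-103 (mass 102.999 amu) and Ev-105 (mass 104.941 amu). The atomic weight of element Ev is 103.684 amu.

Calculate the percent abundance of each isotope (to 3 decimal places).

With x = fraction of Ev-103 (so Ev-105 is 1 − x):
102.999·x + 104.941·(1 − x) = 103.684
(102.999 − 104.941)·x = 103.684 − 104.941
x = -1.257 / -1.942 = 0.64727 → 64.727% Ev-103, 35.273% Ev-105.

Ev-103: 64.727%, Ev-105: 35.273%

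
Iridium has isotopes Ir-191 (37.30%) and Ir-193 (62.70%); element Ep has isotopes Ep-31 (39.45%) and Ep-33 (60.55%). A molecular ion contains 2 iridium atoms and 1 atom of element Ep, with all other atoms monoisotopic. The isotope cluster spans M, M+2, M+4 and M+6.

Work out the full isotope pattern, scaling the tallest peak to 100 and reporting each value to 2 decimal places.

Iridium pattern (n=2): 0.139129 : 0.467742 : 0.393129
Element Ep pattern (n=1): 0.3945 : 0.6055
Convolve the two distributions (both contribute in 2-u steps):
  M: 0.139129×0.3945 = 0.054886
  M+2: 0.139129×0.6055 + 0.467742×0.3945 = 0.268767
  M+4: 0.467742×0.6055 + 0.393129×0.3945 = 0.438307
  M+6: 0.393129×0.6055 = 0.238040
Scale to base peak (0.438307) = 100: 12.52 : 61.32 : 100.00 : 54.31

12.52 : 61.32 : 100.00 : 54.31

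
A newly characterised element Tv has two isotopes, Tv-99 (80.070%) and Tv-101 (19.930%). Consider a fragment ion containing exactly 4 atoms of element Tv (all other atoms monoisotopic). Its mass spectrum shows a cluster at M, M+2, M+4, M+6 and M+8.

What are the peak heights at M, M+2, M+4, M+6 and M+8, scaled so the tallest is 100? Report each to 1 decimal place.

Each Tv atom is independently Tv-99 (p = 0.80070) or Tv-101 (q = 0.19930); the cluster is the binomial expansion (p + q)^4.
P(M) = 0.80070^4 = 0.411035
P(M+2) = 4 × 0.80070^3 × 0.19930^1 = 0.409239
P(M+4) = 6 × 0.80070^2 × 0.19930^2 = 0.152794
P(M+6) = 4 × 0.80070^1 × 0.19930^3 = 0.025354
P(M+8) = 0.19930^4 = 0.001578
The M peak is largest (0.411035); scaling to 100 gives 100.0 : 99.6 : 37.2 : 6.2 : 0.4.

100.0 : 99.6 : 37.2 : 6.2 : 0.4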